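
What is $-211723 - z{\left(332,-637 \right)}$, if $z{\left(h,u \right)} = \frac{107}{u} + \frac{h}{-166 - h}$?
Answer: $- \frac{404601058}{1911} \approx -2.1172 \cdot 10^{5}$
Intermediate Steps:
$-211723 - z{\left(332,-637 \right)} = -211723 - \frac{17762 + 107 \cdot 332 - 332 \left(-637\right)}{\left(-637\right) \left(166 + 332\right)} = -211723 - - \frac{17762 + 35524 + 211484}{637 \cdot 498} = -211723 - \left(- \frac{1}{637}\right) \frac{1}{498} \cdot 264770 = -211723 - - \frac{1595}{1911} = -211723 + \frac{1595}{1911} = - \frac{404601058}{1911}$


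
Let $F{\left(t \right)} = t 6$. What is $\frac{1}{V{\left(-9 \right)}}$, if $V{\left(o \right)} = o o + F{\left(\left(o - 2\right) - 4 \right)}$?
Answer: $- \frac{1}{9} \approx -0.11111$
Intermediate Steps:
$F{\left(t \right)} = 6 t$
$V{\left(o \right)} = -36 + o^{2} + 6 o$ ($V{\left(o \right)} = o o + 6 \left(\left(o - 2\right) - 4\right) = o^{2} + 6 \left(\left(-2 + o\right) - 4\right) = o^{2} + 6 \left(-6 + o\right) = o^{2} + \left(-36 + 6 o\right) = -36 + o^{2} + 6 o$)
$\frac{1}{V{\left(-9 \right)}} = \frac{1}{-36 + \left(-9\right)^{2} + 6 \left(-9\right)} = \frac{1}{-36 + 81 - 54} = \frac{1}{-9} = - \frac{1}{9}$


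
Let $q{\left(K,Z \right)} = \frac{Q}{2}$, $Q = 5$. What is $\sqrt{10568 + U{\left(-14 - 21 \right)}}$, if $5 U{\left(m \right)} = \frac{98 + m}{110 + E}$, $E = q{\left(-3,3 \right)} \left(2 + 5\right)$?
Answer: $\frac{\sqrt{76354514}}{85} \approx 102.8$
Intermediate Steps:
$q{\left(K,Z \right)} = \frac{5}{2}$
$E = \frac{35}{2}$ ($E = \frac{5 \left(2 + 5\right)}{2} = \frac{5}{2} \cdot 7 = \frac{35}{2} \approx 17.5$)
$U{\left(m \right)} = \frac{196}{1275} + \frac{2 m}{1275}$ ($U{\left(m \right)} = \frac{\left(98 + m\right) \frac{1}{110 + \frac{35}{2}}}{5} = \frac{\left(98 + m\right) \frac{1}{\frac{255}{2}}}{5} = \frac{\left(98 + m\right) \frac{2}{255}}{5} = \frac{\frac{196}{255} + \frac{2 m}{255}}{5} = \frac{196}{1275} + \frac{2 m}{1275}$)
$\sqrt{10568 + U{\left(-14 - 21 \right)}} = \sqrt{10568 + \left(\frac{196}{1275} + \frac{2 \left(-14 - 21\right)}{1275}\right)} = \sqrt{10568 + \left(\frac{196}{1275} + \frac{2}{1275} \left(-35\right)\right)} = \sqrt{10568 + \left(\frac{196}{1275} - \frac{14}{255}\right)} = \sqrt{10568 + \frac{42}{425}} = \sqrt{\frac{4491442}{425}} = \frac{\sqrt{76354514}}{85}$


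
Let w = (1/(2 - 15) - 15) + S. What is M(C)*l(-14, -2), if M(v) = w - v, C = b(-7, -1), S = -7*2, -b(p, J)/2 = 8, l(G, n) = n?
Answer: 340/13 ≈ 26.154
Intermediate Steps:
b(p, J) = -16 (b(p, J) = -2*8 = -16)
S = -14
C = -16
w = -378/13 (w = (1/(2 - 15) - 15) - 14 = (1/(-13) - 15) - 14 = (-1/13 - 15) - 14 = -196/13 - 14 = -378/13 ≈ -29.077)
M(v) = -378/13 - v
M(C)*l(-14, -2) = (-378/13 - 1*(-16))*(-2) = (-378/13 + 16)*(-2) = -170/13*(-2) = 340/13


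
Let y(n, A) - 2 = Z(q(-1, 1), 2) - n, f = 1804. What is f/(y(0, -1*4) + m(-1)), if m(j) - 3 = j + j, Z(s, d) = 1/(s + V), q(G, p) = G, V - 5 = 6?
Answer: 18040/31 ≈ 581.94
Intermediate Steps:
V = 11 (V = 5 + 6 = 11)
Z(s, d) = 1/(11 + s) (Z(s, d) = 1/(s + 11) = 1/(11 + s))
y(n, A) = 21/10 - n (y(n, A) = 2 + (1/(11 - 1) - n) = 2 + (1/10 - n) = 21/10 - n)
m(j) = 3 + 2*j (m(j) = 3 + (j + j) = 3 + 2*j)
f/(y(0, -1*4) + m(-1)) = 1804/((21/10 - 1*0) + (3 + 2*(-1))) = 1804/((21/10 + 0) + (3 - 2)) = 1804/(21/10 + 1) = 1804/(31/10) = (10/31)*1804 = 18040/31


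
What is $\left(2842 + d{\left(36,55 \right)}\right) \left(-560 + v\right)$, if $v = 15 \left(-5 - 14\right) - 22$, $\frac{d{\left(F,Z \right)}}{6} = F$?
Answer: $-2651286$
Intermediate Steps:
$d{\left(F,Z \right)} = 6 F$
$v = -307$ ($v = 15 \left(-19\right) - 22 = -285 - 22 = -307$)
$\left(2842 + d{\left(36,55 \right)}\right) \left(-560 + v\right) = \left(2842 + 6 \cdot 36\right) \left(-560 - 307\right) = \left(2842 + 216\right) \left(-867\right) = 3058 \left(-867\right) = -2651286$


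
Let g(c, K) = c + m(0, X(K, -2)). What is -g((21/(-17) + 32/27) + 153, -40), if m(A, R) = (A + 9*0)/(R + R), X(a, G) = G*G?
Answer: -70204/459 ≈ -152.95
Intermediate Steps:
X(a, G) = G**2
m(A, R) = A/(2*R) (m(A, R) = (A + 0)/((2*R)) = A*(1/(2*R)) = A/(2*R))
g(c, K) = c (g(c, K) = c + (1/2)*0/(-2)**2 = c + (1/2)*0/4 = c + (1/2)*0*(1/4) = c + 0 = c)
-g((21/(-17) + 32/27) + 153, -40) = -((21/(-17) + 32/27) + 153) = -((21*(-1/17) + 32*(1/27)) + 153) = -((-21/17 + 32/27) + 153) = -(-23/459 + 153) = -1*70204/459 = -70204/459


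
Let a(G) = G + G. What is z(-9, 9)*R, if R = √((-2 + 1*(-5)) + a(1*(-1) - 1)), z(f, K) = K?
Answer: 9*I*√11 ≈ 29.85*I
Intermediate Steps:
a(G) = 2*G
R = I*√11 (R = √((-2 + 1*(-5)) + 2*(1*(-1) - 1)) = √((-2 - 5) + 2*(-1 - 1)) = √(-7 + 2*(-2)) = √(-7 - 4) = √(-11) = I*√11 ≈ 3.3166*I)
z(-9, 9)*R = 9*(I*√11) = 9*I*√11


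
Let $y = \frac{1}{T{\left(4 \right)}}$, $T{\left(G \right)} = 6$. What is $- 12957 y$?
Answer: $- \frac{4319}{2} \approx -2159.5$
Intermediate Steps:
$y = \frac{1}{6} \approx 0.16667$
$- 12957 y = \left(-12957\right) \frac{1}{6} = - \frac{4319}{2}$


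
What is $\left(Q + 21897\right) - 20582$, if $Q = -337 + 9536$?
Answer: $10514$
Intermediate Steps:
$Q = 9199$
$\left(Q + 21897\right) - 20582 = \left(9199 + 21897\right) - 20582 = 31096 - 20582 = 10514$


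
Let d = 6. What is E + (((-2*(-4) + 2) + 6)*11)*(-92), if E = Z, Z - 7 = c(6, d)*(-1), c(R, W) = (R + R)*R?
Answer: -16257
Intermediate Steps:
c(R, W) = 2*R**2 (c(R, W) = (2*R)*R = 2*R**2)
Z = -65 (Z = 7 + (2*6**2)*(-1) = 7 + (2*36)*(-1) = 7 + 72*(-1) = 7 - 72 = -65)
E = -65
E + (((-2*(-4) + 2) + 6)*11)*(-92) = -65 + (((-2*(-4) + 2) + 6)*11)*(-92) = -65 + (((8 + 2) + 6)*11)*(-92) = -65 + ((10 + 6)*11)*(-92) = -65 + (16*11)*(-92) = -65 + 176*(-92) = -65 - 16192 = -16257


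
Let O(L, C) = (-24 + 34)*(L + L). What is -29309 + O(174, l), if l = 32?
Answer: -25829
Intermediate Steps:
O(L, C) = 20*L (O(L, C) = 10*(2*L) = 20*L)
-29309 + O(174, l) = -29309 + 20*174 = -29309 + 3480 = -25829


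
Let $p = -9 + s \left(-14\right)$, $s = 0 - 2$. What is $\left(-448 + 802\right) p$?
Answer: $6726$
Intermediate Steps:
$s = -2$
$p = 19$ ($p = -9 - -28 = -9 + 28 = 19$)
$\left(-448 + 802\right) p = \left(-448 + 802\right) 19 = 354 \cdot 19 = 6726$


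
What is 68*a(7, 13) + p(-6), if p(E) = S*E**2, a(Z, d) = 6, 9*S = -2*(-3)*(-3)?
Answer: 336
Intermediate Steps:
S = -2 (S = (-2*(-3)*(-3))/9 = (6*(-3))/9 = (1/9)*(-18) = -2)
p(E) = -2*E**2
68*a(7, 13) + p(-6) = 68*6 - 2*(-6)**2 = 408 - 2*36 = 408 - 72 = 336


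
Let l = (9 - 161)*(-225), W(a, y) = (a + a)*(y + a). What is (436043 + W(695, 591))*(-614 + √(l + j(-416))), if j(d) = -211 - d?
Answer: -1365279962 + 2223583*√34405 ≈ -9.5284e+8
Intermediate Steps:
W(a, y) = 2*a*(a + y) (W(a, y) = (2*a)*(a + y) = 2*a*(a + y))
l = 34200 (l = -152*(-225) = 34200)
(436043 + W(695, 591))*(-614 + √(l + j(-416))) = (436043 + 2*695*(695 + 591))*(-614 + √(34200 + (-211 - 1*(-416)))) = (436043 + 2*695*1286)*(-614 + √(34200 + (-211 + 416))) = (436043 + 1787540)*(-614 + √(34200 + 205)) = 2223583*(-614 + √34405) = -1365279962 + 2223583*√34405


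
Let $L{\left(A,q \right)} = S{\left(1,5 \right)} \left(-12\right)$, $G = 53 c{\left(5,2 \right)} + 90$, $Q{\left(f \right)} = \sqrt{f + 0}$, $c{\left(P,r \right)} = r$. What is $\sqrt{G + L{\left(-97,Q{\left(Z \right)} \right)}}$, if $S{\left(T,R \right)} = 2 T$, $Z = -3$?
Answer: $2 \sqrt{43} \approx 13.115$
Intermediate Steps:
$Q{\left(f \right)} = \sqrt{f}$
$G = 196$ ($G = 53 \cdot 2 + 90 = 106 + 90 = 196$)
$L{\left(A,q \right)} = -24$ ($L{\left(A,q \right)} = 2 \cdot 1 \left(-12\right) = 2 \left(-12\right) = -24$)
$\sqrt{G + L{\left(-97,Q{\left(Z \right)} \right)}} = \sqrt{196 - 24} = \sqrt{172} = 2 \sqrt{43}$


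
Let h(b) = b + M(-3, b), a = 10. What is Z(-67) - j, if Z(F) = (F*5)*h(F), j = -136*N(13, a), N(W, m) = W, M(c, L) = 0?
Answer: 24213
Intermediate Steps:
h(b) = b (h(b) = b + 0 = b)
j = -1768 (j = -136*13 = -1768)
Z(F) = 5*F² (Z(F) = (F*5)*F = (5*F)*F = 5*F²)
Z(-67) - j = 5*(-67)² - 1*(-1768) = 5*4489 + 1768 = 22445 + 1768 = 24213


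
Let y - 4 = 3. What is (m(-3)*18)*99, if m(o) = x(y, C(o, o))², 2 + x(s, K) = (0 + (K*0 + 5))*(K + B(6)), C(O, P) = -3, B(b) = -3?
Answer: 1824768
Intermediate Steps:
y = 7 (y = 4 + 3 = 7)
x(s, K) = -17 + 5*K (x(s, K) = -2 + (0 + (K*0 + 5))*(K - 3) = -2 + (0 + (0 + 5))*(-3 + K) = -2 + (0 + 5)*(-3 + K) = -2 + 5*(-3 + K) = -2 + (-15 + 5*K) = -17 + 5*K)
m(o) = 1024 (m(o) = (-17 + 5*(-3))² = (-17 - 15)² = (-32)² = 1024)
(m(-3)*18)*99 = (1024*18)*99 = 18432*99 = 1824768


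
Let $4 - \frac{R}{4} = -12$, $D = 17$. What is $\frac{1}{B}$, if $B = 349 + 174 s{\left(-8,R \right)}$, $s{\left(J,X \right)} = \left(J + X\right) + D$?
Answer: $\frac{1}{13051} \approx 7.6622 \cdot 10^{-5}$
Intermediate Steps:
$R = 64$ ($R = 16 - -48 = 16 + 48 = 64$)
$s{\left(J,X \right)} = 17 + J + X$ ($s{\left(J,X \right)} = \left(J + X\right) + 17 = 17 + J + X$)
$B = 13051$ ($B = 349 + 174 \left(17 - 8 + 64\right) = 349 + 174 \cdot 73 = 349 + 12702 = 13051$)
$\frac{1}{B} = \frac{1}{13051}$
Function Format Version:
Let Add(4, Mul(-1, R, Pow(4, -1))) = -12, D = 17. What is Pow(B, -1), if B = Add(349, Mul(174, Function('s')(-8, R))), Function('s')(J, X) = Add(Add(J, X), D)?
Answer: Rational(1, 13051) ≈ 7.6622e-5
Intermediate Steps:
R = 64 (R = Add(16, Mul(-4, -12)) = Add(16, 48) = 64)
Function('s')(J, X) = Add(17, J, X) (Function('s')(J, X) = Add(Add(J, X), 17) = Add(17, J, X))
B = 13051 (B = Add(349, Mul(174, Add(17, -8, 64))) = Add(349, Mul(174, 73)) = Add(349, 12702) = 13051)
Pow(B, -1) = Pow(13051, -1) = Rational(1, 13051)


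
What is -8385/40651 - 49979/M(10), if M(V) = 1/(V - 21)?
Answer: 1719127018/3127 ≈ 5.4977e+5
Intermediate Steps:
M(V) = 1/(-21 + V)
-8385/40651 - 49979/M(10) = -8385/40651 - 49979/(1/(-21 + 10)) = -8385*1/40651 - 49979/(1/(-11)) = -645/3127 - 49979/(-1/11) = -645/3127 - 49979*(-11) = -645/3127 + 549769 = 1719127018/3127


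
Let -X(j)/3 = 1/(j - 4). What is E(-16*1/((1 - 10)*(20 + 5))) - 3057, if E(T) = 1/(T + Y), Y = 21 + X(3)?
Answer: -16556487/5416 ≈ -3057.0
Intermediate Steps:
X(j) = -3/(-4 + j) (X(j) = -3/(j - 4) = -3/(-4 + j))
Y = 24 (Y = 21 - 3/(-4 + 3) = 21 - 3/(-1) = 21 - 3*(-1) = 21 + 3 = 24)
E(T) = 1/(24 + T) (E(T) = 1/(T + 24) = 1/(24 + T))
E(-16*1/((1 - 10)*(20 + 5))) - 3057 = 1/(24 - 16*1/((1 - 10)*(20 + 5))) - 3057 = 1/(24 - 16/(25*(-9))) - 3057 = 1/(24 - 16/(-225)) - 3057 = 1/(24 - 16*(-1/225)) - 3057 = 1/(24 + 16/225) - 3057 = 1/(5416/225) - 3057 = 225/5416 - 3057 = -16556487/5416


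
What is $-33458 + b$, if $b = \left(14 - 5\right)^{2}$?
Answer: $-33377$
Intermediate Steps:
$b = 81$ ($b = 9^{2} = 81$)
$-33458 + b = -33458 + 81 = -33377$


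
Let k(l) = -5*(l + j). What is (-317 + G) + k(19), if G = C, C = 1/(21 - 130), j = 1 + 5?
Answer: -48179/109 ≈ -442.01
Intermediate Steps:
j = 6
C = -1/109 (C = 1/(-109) = -1/109 ≈ -0.0091743)
G = -1/109 ≈ -0.0091743
k(l) = -30 - 5*l (k(l) = -5*(l + 6) = -5*(6 + l) = -30 - 5*l)
(-317 + G) + k(19) = (-317 - 1/109) + (-30 - 5*19) = -34554/109 + (-30 - 95) = -34554/109 - 125 = -48179/109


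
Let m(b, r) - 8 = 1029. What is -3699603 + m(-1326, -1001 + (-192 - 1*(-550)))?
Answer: -3698566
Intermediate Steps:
m(b, r) = 1037 (m(b, r) = 8 + 1029 = 1037)
-3699603 + m(-1326, -1001 + (-192 - 1*(-550))) = -3699603 + 1037 = -3698566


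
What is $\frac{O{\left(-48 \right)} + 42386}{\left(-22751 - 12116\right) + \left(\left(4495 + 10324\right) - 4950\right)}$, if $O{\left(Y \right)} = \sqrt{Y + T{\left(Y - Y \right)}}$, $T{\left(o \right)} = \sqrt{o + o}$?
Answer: $- \frac{21193}{12499} - \frac{2 i \sqrt{3}}{12499} \approx -1.6956 - 0.00027715 i$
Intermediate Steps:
$T{\left(o \right)} = \sqrt{2} \sqrt{o}$ ($T{\left(o \right)} = \sqrt{2 o} = \sqrt{2} \sqrt{o}$)
$O{\left(Y \right)} = \sqrt{Y}$ ($O{\left(Y \right)} = \sqrt{Y + \sqrt{2} \sqrt{Y - Y}} = \sqrt{Y + \sqrt{2} \sqrt{0}} = \sqrt{Y + \sqrt{2} \cdot 0} = \sqrt{Y + 0} = \sqrt{Y}$)
$\frac{O{\left(-48 \right)} + 42386}{\left(-22751 - 12116\right) + \left(\left(4495 + 10324\right) - 4950\right)} = \frac{\sqrt{-48} + 42386}{\left(-22751 - 12116\right) + \left(\left(4495 + 10324\right) - 4950\right)} = \frac{4 i \sqrt{3} + 42386}{\left(-22751 - 12116\right) + \left(14819 - 4950\right)} = \frac{42386 + 4 i \sqrt{3}}{-34867 + 9869} = \frac{42386 + 4 i \sqrt{3}}{-24998} = \left(42386 + 4 i \sqrt{3}\right) \left(- \frac{1}{24998}\right) = - \frac{21193}{12499} - \frac{2 i \sqrt{3}}{12499}$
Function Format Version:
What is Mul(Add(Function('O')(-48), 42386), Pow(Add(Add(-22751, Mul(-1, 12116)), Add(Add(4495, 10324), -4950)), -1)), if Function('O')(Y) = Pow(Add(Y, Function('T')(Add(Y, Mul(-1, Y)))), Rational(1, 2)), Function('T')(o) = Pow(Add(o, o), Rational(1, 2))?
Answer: Add(Rational(-21193, 12499), Mul(Rational(-2, 12499), I, Pow(3, Rational(1, 2)))) ≈ Add(-1.6956, Mul(-0.00027715, I))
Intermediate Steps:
Function('T')(o) = Mul(Pow(2, Rational(1, 2)), Pow(o, Rational(1, 2))) (Function('T')(o) = Pow(Mul(2, o), Rational(1, 2)) = Mul(Pow(2, Rational(1, 2)), Pow(o, Rational(1, 2))))
Function('O')(Y) = Pow(Y, Rational(1, 2)) (Function('O')(Y) = Pow(Add(Y, Mul(Pow(2, Rational(1, 2)), Pow(Add(Y, Mul(-1, Y)), Rational(1, 2)))), Rational(1, 2)) = Pow(Add(Y, Mul(Pow(2, Rational(1, 2)), Pow(0, Rational(1, 2)))), Rational(1, 2)) = Pow(Add(Y, Mul(Pow(2, Rational(1, 2)), 0)), Rational(1, 2)) = Pow(Add(Y, 0), Rational(1, 2)) = Pow(Y, Rational(1, 2)))
Mul(Add(Function('O')(-48), 42386), Pow(Add(Add(-22751, Mul(-1, 12116)), Add(Add(4495, 10324), -4950)), -1)) = Mul(Add(Pow(-48, Rational(1, 2)), 42386), Pow(Add(Add(-22751, Mul(-1, 12116)), Add(Add(4495, 10324), -4950)), -1)) = Mul(Add(Mul(4, I, Pow(3, Rational(1, 2))), 42386), Pow(Add(Add(-22751, -12116), Add(14819, -4950)), -1)) = Mul(Add(42386, Mul(4, I, Pow(3, Rational(1, 2)))), Pow(Add(-34867, 9869), -1)) = Mul(Add(42386, Mul(4, I, Pow(3, Rational(1, 2)))), Pow(-24998, -1)) = Mul(Add(42386, Mul(4, I, Pow(3, Rational(1, 2)))), Rational(-1, 24998)) = Add(Rational(-21193, 12499), Mul(Rational(-2, 12499), I, Pow(3, Rational(1, 2))))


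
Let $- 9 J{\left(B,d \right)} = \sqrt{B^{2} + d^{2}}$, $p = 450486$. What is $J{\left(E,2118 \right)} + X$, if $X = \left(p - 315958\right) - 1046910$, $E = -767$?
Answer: $-912382 - \frac{\sqrt{5074213}}{9} \approx -9.1263 \cdot 10^{5}$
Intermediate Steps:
$J{\left(B,d \right)} = - \frac{\sqrt{B^{2} + d^{2}}}{9}$
$X = -912382$ ($X = \left(450486 - 315958\right) - 1046910 = 134528 - 1046910 = -912382$)
$J{\left(E,2118 \right)} + X = - \frac{\sqrt{\left(-767\right)^{2} + 2118^{2}}}{9} - 912382 = - \frac{\sqrt{588289 + 4485924}}{9} - 912382 = - \frac{\sqrt{5074213}}{9} - 912382 = -912382 - \frac{\sqrt{5074213}}{9}$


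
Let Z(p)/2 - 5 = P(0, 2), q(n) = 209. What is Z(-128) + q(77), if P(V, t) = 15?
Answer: 249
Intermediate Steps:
Z(p) = 40 (Z(p) = 10 + 2*15 = 10 + 30 = 40)
Z(-128) + q(77) = 40 + 209 = 249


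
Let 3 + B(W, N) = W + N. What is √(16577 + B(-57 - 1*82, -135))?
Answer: 10*√163 ≈ 127.67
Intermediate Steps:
B(W, N) = -3 + N + W (B(W, N) = -3 + (W + N) = -3 + (N + W) = -3 + N + W)
√(16577 + B(-57 - 1*82, -135)) = √(16577 + (-3 - 135 + (-57 - 1*82))) = √(16577 + (-3 - 135 + (-57 - 82))) = √(16577 + (-3 - 135 - 139)) = √(16577 - 277) = √16300 = 10*√163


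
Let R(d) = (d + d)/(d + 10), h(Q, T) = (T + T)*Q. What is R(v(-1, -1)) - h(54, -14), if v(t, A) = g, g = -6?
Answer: 1509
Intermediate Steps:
v(t, A) = -6
h(Q, T) = 2*Q*T (h(Q, T) = (2*T)*Q = 2*Q*T)
R(d) = 2*d/(10 + d) (R(d) = (2*d)/(10 + d) = 2*d/(10 + d))
R(v(-1, -1)) - h(54, -14) = 2*(-6)/(10 - 6) - 2*54*(-14) = 2*(-6)/4 - 1*(-1512) = 2*(-6)*(1/4) + 1512 = -3 + 1512 = 1509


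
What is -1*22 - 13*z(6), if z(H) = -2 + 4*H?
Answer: -308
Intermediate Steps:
-1*22 - 13*z(6) = -1*22 - 13*(-2 + 4*6) = -22 - 13*(-2 + 24) = -22 - 13*22 = -22 - 286 = -308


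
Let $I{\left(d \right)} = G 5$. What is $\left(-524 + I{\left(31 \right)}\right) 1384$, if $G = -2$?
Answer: $-739056$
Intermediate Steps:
$I{\left(d \right)} = -10$ ($I{\left(d \right)} = \left(-2\right) 5 = -10$)
$\left(-524 + I{\left(31 \right)}\right) 1384 = \left(-524 - 10\right) 1384 = \left(-534\right) 1384 = -739056$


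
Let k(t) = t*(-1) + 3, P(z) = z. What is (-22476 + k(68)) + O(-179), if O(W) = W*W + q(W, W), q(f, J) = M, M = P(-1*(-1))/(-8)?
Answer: 75999/8 ≈ 9499.9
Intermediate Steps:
M = -1/8 (M = -1*(-1)/(-8) = 1*(-1/8) = -1/8 ≈ -0.12500)
k(t) = 3 - t (k(t) = -t + 3 = 3 - t)
q(f, J) = -1/8
O(W) = -1/8 + W**2 (O(W) = W*W - 1/8 = W**2 - 1/8 = -1/8 + W**2)
(-22476 + k(68)) + O(-179) = (-22476 + (3 - 1*68)) + (-1/8 + (-179)**2) = (-22476 + (3 - 68)) + (-1/8 + 32041) = (-22476 - 65) + 256327/8 = -22541 + 256327/8 = 75999/8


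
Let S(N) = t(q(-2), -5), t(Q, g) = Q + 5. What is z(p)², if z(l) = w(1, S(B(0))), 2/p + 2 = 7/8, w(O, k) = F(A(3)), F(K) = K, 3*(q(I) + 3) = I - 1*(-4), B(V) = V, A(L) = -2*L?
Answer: 36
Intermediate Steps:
q(I) = -5/3 + I/3 (q(I) = -3 + (I - 1*(-4))/3 = -3 + (I + 4)/3 = -3 + (4 + I)/3 = -3 + (4/3 + I/3) = -5/3 + I/3)
t(Q, g) = 5 + Q
S(N) = 8/3 (S(N) = 5 + (-5/3 + (⅓)*(-2)) = 5 + (-5/3 - ⅔) = 5 - 7/3 = 8/3)
w(O, k) = -6 (w(O, k) = -2*3 = -6)
p = -16/9 (p = 2/(-2 + 7/8) = 2/(-9/8) = 2*(-8/9) = -16/9 ≈ -1.7778)
z(l) = -6
z(p)² = (-6)² = 36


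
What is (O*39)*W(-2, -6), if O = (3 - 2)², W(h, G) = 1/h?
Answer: -39/2 ≈ -19.500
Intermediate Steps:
O = 1 (O = 1² = 1)
(O*39)*W(-2, -6) = (1*39)/(-2) = 39*(-½) = -39/2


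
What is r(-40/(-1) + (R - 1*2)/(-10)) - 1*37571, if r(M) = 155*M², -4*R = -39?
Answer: 64291871/320 ≈ 2.0091e+5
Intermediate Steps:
R = 39/4 (R = -¼*(-39) = 39/4 ≈ 9.7500)
r(-40/(-1) + (R - 1*2)/(-10)) - 1*37571 = 155*(-40/(-1) + (39/4 - 1*2)/(-10))² - 1*37571 = 155*(-40*(-1) + (39/4 - 2)*(-⅒))² - 37571 = 155*(40 + (31/4)*(-⅒))² - 37571 = 155*(40 - 31/40)² - 37571 = 155*(1569/40)² - 37571 = 155*(2461761/1600) - 37571 = 76314591/320 - 37571 = 64291871/320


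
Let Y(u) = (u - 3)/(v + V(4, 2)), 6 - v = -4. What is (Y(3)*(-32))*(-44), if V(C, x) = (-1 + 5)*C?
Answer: 0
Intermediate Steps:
v = 10 (v = 6 - 1*(-4) = 6 + 4 = 10)
V(C, x) = 4*C
Y(u) = -3/26 + u/26 (Y(u) = (u - 3)/(10 + 4*4) = (-3 + u)/(10 + 16) = (-3 + u)/26 = (-3 + u)*(1/26) = -3/26 + u/26)
(Y(3)*(-32))*(-44) = ((-3/26 + (1/26)*3)*(-32))*(-44) = ((-3/26 + 3/26)*(-32))*(-44) = (0*(-32))*(-44) = 0*(-44) = 0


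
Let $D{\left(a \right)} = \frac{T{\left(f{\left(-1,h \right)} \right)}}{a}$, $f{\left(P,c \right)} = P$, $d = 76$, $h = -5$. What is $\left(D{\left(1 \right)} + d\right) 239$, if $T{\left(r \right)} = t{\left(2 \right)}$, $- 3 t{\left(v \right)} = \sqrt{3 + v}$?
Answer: $18164 - \frac{239 \sqrt{5}}{3} \approx 17986.0$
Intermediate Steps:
$t{\left(v \right)} = - \frac{\sqrt{3 + v}}{3}$
$T{\left(r \right)} = - \frac{\sqrt{5}}{3}$ ($T{\left(r \right)} = - \frac{\sqrt{3 + 2}}{3} = - \frac{\sqrt{5}}{3}$)
$D{\left(a \right)} = - \frac{\sqrt{5}}{3 a}$ ($D{\left(a \right)} = \frac{\left(- \frac{1}{3}\right) \sqrt{5}}{a} = - \frac{\sqrt{5}}{3 a}$)
$\left(D{\left(1 \right)} + d\right) 239 = \left(- \frac{\sqrt{5}}{3 \cdot 1} + 76\right) 239 = \left(\left(- \frac{1}{3}\right) \sqrt{5} \cdot 1 + 76\right) 239 = \left(- \frac{\sqrt{5}}{3} + 76\right) 239 = \left(76 - \frac{\sqrt{5}}{3}\right) 239 = 18164 - \frac{239 \sqrt{5}}{3}$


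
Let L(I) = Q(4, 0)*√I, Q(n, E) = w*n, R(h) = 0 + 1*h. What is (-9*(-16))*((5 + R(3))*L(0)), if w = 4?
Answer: 0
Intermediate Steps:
R(h) = h (R(h) = 0 + h = h)
Q(n, E) = 4*n
L(I) = 16*√I (L(I) = (4*4)*√I = 16*√I)
(-9*(-16))*((5 + R(3))*L(0)) = (-9*(-16))*((5 + 3)*(16*√0)) = 144*(8*(16*0)) = 144*(8*0) = 144*0 = 0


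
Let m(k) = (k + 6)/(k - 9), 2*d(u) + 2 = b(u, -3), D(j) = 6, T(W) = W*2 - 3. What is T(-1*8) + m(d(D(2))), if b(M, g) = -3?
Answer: -444/23 ≈ -19.304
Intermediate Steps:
T(W) = -3 + 2*W (T(W) = 2*W - 3 = -3 + 2*W)
d(u) = -5/2 (d(u) = -1 + (1/2)*(-3) = -1 - 3/2 = -5/2)
m(k) = (6 + k)/(-9 + k)
T(-1*8) + m(d(D(2))) = (-3 + 2*(-1*8)) + (6 - 5/2)/(-9 - 5/2) = (-3 + 2*(-8)) + (7/2)/(-23/2) = (-3 - 16) - 2/23*7/2 = -19 - 7/23 = -444/23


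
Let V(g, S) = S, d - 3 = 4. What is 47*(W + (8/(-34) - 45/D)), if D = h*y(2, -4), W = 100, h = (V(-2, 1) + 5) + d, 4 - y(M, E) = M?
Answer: 2036557/442 ≈ 4607.6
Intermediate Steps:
d = 7 (d = 3 + 4 = 7)
y(M, E) = 4 - M
h = 13 (h = (1 + 5) + 7 = 6 + 7 = 13)
D = 26 (D = 13*(4 - 1*2) = 13*(4 - 2) = 13*2 = 26)
47*(W + (8/(-34) - 45/D)) = 47*(100 + (8/(-34) - 45/26)) = 47*(100 + (8*(-1/34) - 45*1/26)) = 47*(100 + (-4/17 - 45/26)) = 47*(100 - 869/442) = 47*(43331/442) = 2036557/442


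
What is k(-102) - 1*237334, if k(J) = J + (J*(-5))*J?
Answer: -289456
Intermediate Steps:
k(J) = J - 5*J**2 (k(J) = J + (-5*J)*J = J - 5*J**2)
k(-102) - 1*237334 = -102*(1 - 5*(-102)) - 1*237334 = -102*(1 + 510) - 237334 = -102*511 - 237334 = -52122 - 237334 = -289456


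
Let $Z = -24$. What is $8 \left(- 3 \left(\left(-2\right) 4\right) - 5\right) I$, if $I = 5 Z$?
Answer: $-18240$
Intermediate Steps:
$I = -120$ ($I = 5 \left(-24\right) = -120$)
$8 \left(- 3 \left(\left(-2\right) 4\right) - 5\right) I = 8 \left(- 3 \left(\left(-2\right) 4\right) - 5\right) \left(-120\right) = 8 \left(\left(-3\right) \left(-8\right) - 5\right) \left(-120\right) = 8 \left(24 - 5\right) \left(-120\right) = 8 \cdot 19 \left(-120\right) = 152 \left(-120\right) = -18240$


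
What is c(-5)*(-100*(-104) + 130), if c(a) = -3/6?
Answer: -5265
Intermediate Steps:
c(a) = -½ (c(a) = -3*⅙ = -½)
c(-5)*(-100*(-104) + 130) = -(-100*(-104) + 130)/2 = -(10400 + 130)/2 = -½*10530 = -5265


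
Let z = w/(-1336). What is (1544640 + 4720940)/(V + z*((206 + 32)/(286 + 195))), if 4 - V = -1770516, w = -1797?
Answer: 2013180978640/568882454003 ≈ 3.5388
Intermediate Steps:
V = 1770520 (V = 4 - 1*(-1770516) = 4 + 1770516 = 1770520)
z = 1797/1336 (z = -1797/(-1336) = -1797*(-1/1336) = 1797/1336 ≈ 1.3451)
(1544640 + 4720940)/(V + z*((206 + 32)/(286 + 195))) = (1544640 + 4720940)/(1770520 + 1797*((206 + 32)/(286 + 195))/1336) = 6265580/(1770520 + 1797*(238/481)/1336) = 6265580/(1770520 + 1797*(238*(1/481))/1336) = 6265580/(1770520 + (1797/1336)*(238/481)) = 6265580/(1770520 + 213843/321308) = 6265580/(568882454003/321308) = 6265580*(321308/568882454003) = 2013180978640/568882454003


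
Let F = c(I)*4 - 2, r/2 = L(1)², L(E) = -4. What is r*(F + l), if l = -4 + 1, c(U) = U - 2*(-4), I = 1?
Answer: 992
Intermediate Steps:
c(U) = 8 + U (c(U) = U + 8 = 8 + U)
l = -3
r = 32 (r = 2*(-4)² = 2*16 = 32)
F = 34 (F = (8 + 1)*4 - 2 = 9*4 - 2 = 36 - 2 = 34)
r*(F + l) = 32*(34 - 3) = 32*31 = 992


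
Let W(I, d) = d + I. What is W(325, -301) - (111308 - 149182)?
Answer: 37898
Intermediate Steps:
W(I, d) = I + d
W(325, -301) - (111308 - 149182) = (325 - 301) - (111308 - 149182) = 24 - 1*(-37874) = 24 + 37874 = 37898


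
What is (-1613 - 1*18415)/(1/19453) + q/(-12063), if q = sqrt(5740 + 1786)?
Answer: -389604684 - sqrt(7526)/12063 ≈ -3.8960e+8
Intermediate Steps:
q = sqrt(7526) ≈ 86.753
(-1613 - 1*18415)/(1/19453) + q/(-12063) = (-1613 - 1*18415)/(1/19453) + sqrt(7526)/(-12063) = (-1613 - 18415)/(1/19453) + sqrt(7526)*(-1/12063) = -20028*19453 - sqrt(7526)/12063 = -389604684 - sqrt(7526)/12063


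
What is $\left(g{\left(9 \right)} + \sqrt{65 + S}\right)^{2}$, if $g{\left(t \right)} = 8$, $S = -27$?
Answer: $\left(8 + \sqrt{38}\right)^{2} \approx 200.63$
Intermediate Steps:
$\left(g{\left(9 \right)} + \sqrt{65 + S}\right)^{2} = \left(8 + \sqrt{65 - 27}\right)^{2} = \left(8 + \sqrt{38}\right)^{2}$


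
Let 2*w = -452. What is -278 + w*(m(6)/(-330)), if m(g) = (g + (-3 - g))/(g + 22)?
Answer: -428233/1540 ≈ -278.07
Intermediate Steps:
w = -226 (w = (1/2)*(-452) = -226)
m(g) = -3/(22 + g)
-278 + w*(m(6)/(-330)) = -278 - 226*(-3/(22 + 6))/(-330) = -278 - 226*(-3/28)*(-1)/330 = -278 - 226*(-3*1/28)*(-1)/330 = -278 - (-339)*(-1)/(14*330) = -278 - 226*1/3080 = -278 - 113/1540 = -428233/1540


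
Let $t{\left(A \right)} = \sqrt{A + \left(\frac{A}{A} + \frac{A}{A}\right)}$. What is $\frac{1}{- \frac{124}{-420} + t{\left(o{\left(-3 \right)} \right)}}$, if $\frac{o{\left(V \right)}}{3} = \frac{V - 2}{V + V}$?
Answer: $- \frac{6510}{97303} + \frac{33075 \sqrt{2}}{97303} \approx 0.41381$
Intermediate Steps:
$o{\left(V \right)} = \frac{3 \left(-2 + V\right)}{2 V}$ ($o{\left(V \right)} = 3 \frac{V - 2}{V + V} = 3 \frac{-2 + V}{2 V} = \frac{3 \left(-2 + V\right)}{2 V}$)
$t{\left(A \right)} = \sqrt{2 + A}$ ($t{\left(A \right)} = \sqrt{A + \left(1 + 1\right)} = \sqrt{A + 2} = \sqrt{2 + A}$)
$\frac{1}{- \frac{124}{-420} + t{\left(o{\left(-3 \right)} \right)}} = \frac{1}{- \frac{124}{-420} + \sqrt{2 + \left(\frac{3}{2} - \frac{3}{-3}\right)}} = \frac{1}{\left(-124\right) \left(- \frac{1}{420}\right) + \sqrt{2 + \left(\frac{3}{2} - -1\right)}} = \frac{1}{\frac{31}{105} + \sqrt{2 + \left(\frac{3}{2} + 1\right)}} = \frac{1}{\frac{31}{105} + \sqrt{2 + \frac{5}{2}}} = \frac{1}{\frac{31}{105} + \sqrt{\frac{9}{2}}} = \frac{1}{\frac{31}{105} + \frac{3 \sqrt{2}}{2}}$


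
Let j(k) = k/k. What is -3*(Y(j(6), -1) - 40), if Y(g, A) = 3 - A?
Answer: 108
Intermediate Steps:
j(k) = 1
-3*(Y(j(6), -1) - 40) = -3*((3 - 1*(-1)) - 40) = -3*((3 + 1) - 40) = -3*(4 - 40) = -3*(-36) = 108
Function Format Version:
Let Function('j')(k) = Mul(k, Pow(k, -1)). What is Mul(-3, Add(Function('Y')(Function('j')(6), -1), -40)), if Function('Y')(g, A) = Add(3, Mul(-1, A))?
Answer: 108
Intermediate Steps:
Function('j')(k) = 1
Mul(-3, Add(Function('Y')(Function('j')(6), -1), -40)) = Mul(-3, Add(Add(3, Mul(-1, -1)), -40)) = Mul(-3, Add(Add(3, 1), -40)) = Mul(-3, Add(4, -40)) = Mul(-3, -36) = 108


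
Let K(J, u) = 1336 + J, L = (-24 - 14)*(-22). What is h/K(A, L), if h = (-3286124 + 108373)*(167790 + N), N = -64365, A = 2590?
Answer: -328658897175/3926 ≈ -8.3713e+7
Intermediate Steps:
L = 836 (L = -38*(-22) = 836)
h = -328658897175 (h = (-3286124 + 108373)*(167790 - 64365) = -3177751*103425 = -328658897175)
h/K(A, L) = -328658897175/(1336 + 2590) = -328658897175/3926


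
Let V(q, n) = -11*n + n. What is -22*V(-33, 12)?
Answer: 2640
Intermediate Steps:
V(q, n) = -10*n
-22*V(-33, 12) = -(-220)*12 = -22*(-120) = 2640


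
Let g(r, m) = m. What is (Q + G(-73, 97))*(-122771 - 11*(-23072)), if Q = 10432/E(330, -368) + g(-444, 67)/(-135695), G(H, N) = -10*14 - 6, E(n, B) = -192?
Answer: -10685141986816/407085 ≈ -2.6248e+7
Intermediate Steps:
G(H, N) = -146 (G(H, N) = -140 - 6 = -146)
Q = -22118486/407085 (Q = 10432/(-192) + 67/(-135695) = 10432*(-1/192) + 67*(-1/135695) = -163/3 - 67/135695 = -22118486/407085 ≈ -54.334)
(Q + G(-73, 97))*(-122771 - 11*(-23072)) = (-22118486/407085 - 146)*(-122771 - 11*(-23072)) = -81552896*(-122771 + 253792)/407085 = -81552896/407085*131021 = -10685141986816/407085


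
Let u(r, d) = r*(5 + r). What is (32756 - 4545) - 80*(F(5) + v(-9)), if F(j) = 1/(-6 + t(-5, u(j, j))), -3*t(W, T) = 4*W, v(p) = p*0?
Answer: 28091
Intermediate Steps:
v(p) = 0
t(W, T) = -4*W/3
F(j) = 3/2 (F(j) = 1/(-6 - 4/3*(-5)) = 1/(-6 + 20/3) = 1/(⅔) = 3/2)
(32756 - 4545) - 80*(F(5) + v(-9)) = (32756 - 4545) - 80*(3/2 + 0) = 28211 - 80*3/2 = 28211 - 120 = 28091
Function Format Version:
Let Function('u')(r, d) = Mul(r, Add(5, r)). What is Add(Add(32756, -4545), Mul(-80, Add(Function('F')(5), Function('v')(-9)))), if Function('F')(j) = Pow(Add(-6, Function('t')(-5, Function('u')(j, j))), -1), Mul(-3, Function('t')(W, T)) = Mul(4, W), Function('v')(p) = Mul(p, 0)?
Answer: 28091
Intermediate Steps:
Function('v')(p) = 0
Function('t')(W, T) = Mul(Rational(-4, 3), W) (Function('t')(W, T) = Mul(Rational(-1, 3), Mul(4, W)) = Mul(Rational(-4, 3), W))
Function('F')(j) = Rational(3, 2) (Function('F')(j) = Pow(Add(-6, Mul(Rational(-4, 3), -5)), -1) = Pow(Add(-6, Rational(20, 3)), -1) = Pow(Rational(2, 3), -1) = Rational(3, 2))
Add(Add(32756, -4545), Mul(-80, Add(Function('F')(5), Function('v')(-9)))) = Add(Add(32756, -4545), Mul(-80, Add(Rational(3, 2), 0))) = Add(28211, Mul(-80, Rational(3, 2))) = Add(28211, -120) = 28091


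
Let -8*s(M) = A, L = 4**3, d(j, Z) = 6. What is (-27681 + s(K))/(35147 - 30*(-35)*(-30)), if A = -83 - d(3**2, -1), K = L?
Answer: -221359/29176 ≈ -7.5870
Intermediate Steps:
L = 64
K = 64
A = -89 (A = -83 - 1*6 = -83 - 6 = -89)
s(M) = 89/8 (s(M) = -1/8*(-89) = 89/8)
(-27681 + s(K))/(35147 - 30*(-35)*(-30)) = (-27681 + 89/8)/(35147 - 30*(-35)*(-30)) = -221359/(8*(35147 + 1050*(-30))) = -221359/(8*(35147 - 31500)) = -221359/8/3647 = -221359/8*1/3647 = -221359/29176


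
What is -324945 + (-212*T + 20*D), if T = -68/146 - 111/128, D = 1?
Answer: -758364685/2336 ≈ -3.2464e+5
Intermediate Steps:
T = -12455/9344 (T = -68*1/146 - 111*1/128 = -34/73 - 111/128 = -12455/9344 ≈ -1.3329)
-324945 + (-212*T + 20*D) = -324945 + (-212*(-12455/9344) + 20*1) = -324945 + (660115/2336 + 20) = -324945 + 706835/2336 = -758364685/2336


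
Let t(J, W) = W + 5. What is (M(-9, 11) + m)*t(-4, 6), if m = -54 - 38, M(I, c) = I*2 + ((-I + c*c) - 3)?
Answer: 187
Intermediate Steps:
t(J, W) = 5 + W
M(I, c) = -3 + I + c² (M(I, c) = 2*I + ((-I + c²) - 3) = 2*I + ((c² - I) - 3) = 2*I + (-3 + c² - I) = -3 + I + c²)
m = -92
(M(-9, 11) + m)*t(-4, 6) = ((-3 - 9 + 11²) - 92)*(5 + 6) = ((-3 - 9 + 121) - 92)*11 = (109 - 92)*11 = 17*11 = 187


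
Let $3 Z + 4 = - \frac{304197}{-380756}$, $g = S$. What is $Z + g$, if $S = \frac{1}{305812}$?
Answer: $- \frac{23295673766}{21832453851} \approx -1.067$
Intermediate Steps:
$S = \frac{1}{305812} \approx 3.27 \cdot 10^{-6}$
$g = \frac{1}{305812} \approx 3.27 \cdot 10^{-6}$
$Z = - \frac{1218827}{1142268}$ ($Z = - \frac{4}{3} + \frac{\left(-304197\right) \frac{1}{-380756}}{3} = - \frac{4}{3} + \frac{\left(-304197\right) \left(- \frac{1}{380756}\right)}{3} = - \frac{4}{3} + \frac{1}{3} \cdot \frac{304197}{380756} = - \frac{4}{3} + \frac{101399}{380756} = - \frac{1218827}{1142268} \approx -1.067$)
$Z + g = - \frac{1218827}{1142268} + \frac{1}{305812} = - \frac{23295673766}{21832453851}$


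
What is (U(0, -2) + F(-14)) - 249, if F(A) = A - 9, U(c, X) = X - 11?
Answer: -285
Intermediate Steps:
U(c, X) = -11 + X
F(A) = -9 + A
(U(0, -2) + F(-14)) - 249 = ((-11 - 2) + (-9 - 14)) - 249 = (-13 - 23) - 249 = -36 - 249 = -285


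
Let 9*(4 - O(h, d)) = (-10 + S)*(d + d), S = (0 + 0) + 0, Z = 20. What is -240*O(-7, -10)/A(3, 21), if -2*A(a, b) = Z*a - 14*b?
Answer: 13120/351 ≈ 37.379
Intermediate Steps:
A(a, b) = -10*a + 7*b (A(a, b) = -(20*a - 14*b)/2 = -(-14*b + 20*a)/2 = -10*a + 7*b)
S = 0 (S = 0 + 0 = 0)
O(h, d) = 4 + 20*d/9 (O(h, d) = 4 - (-10 + 0)*(d + d)/9 = 4 - (-10)*2*d/9 = 4 - (-20)*d/9 = 4 + 20*d/9)
-240*O(-7, -10)/A(3, 21) = -240*(4 + (20/9)*(-10))/(-10*3 + 7*21) = -240*(4 - 200/9)/(-30 + 147) = -(-13120)/(3*117) = -240*(-164/1053) = 13120/351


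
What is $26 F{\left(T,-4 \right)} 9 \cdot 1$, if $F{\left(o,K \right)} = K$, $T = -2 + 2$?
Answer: $-936$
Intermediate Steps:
$T = 0$
$26 F{\left(T,-4 \right)} 9 \cdot 1 = 26 \left(-4\right) 9 \cdot 1 = 26 \left(\left(-36\right) 1\right) = 26 \left(-36\right) = -936$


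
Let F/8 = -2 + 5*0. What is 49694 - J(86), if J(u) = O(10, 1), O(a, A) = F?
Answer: 49710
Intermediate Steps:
F = -16 (F = 8*(-2 + 5*0) = 8*(-2 + 0) = 8*(-2) = -16)
O(a, A) = -16
J(u) = -16
49694 - J(86) = 49694 - 1*(-16) = 49694 + 16 = 49710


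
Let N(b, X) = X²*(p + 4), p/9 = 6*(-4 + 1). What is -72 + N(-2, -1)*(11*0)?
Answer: -72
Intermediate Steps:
p = -162 (p = 9*(6*(-4 + 1)) = 9*(6*(-3)) = 9*(-18) = -162)
N(b, X) = -158*X² (N(b, X) = X²*(-162 + 4) = X²*(-158) = -158*X²)
-72 + N(-2, -1)*(11*0) = -72 + (-158*(-1)²)*(11*0) = -72 - 158*1*0 = -72 - 158*0 = -72 + 0 = -72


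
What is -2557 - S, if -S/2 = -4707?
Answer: -11971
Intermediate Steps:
S = 9414 (S = -2*(-4707) = 9414)
-2557 - S = -2557 - 1*9414 = -2557 - 9414 = -11971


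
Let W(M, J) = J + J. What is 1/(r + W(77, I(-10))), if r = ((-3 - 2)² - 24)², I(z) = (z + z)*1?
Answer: -1/39 ≈ -0.025641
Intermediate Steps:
I(z) = 2*z (I(z) = (2*z)*1 = 2*z)
W(M, J) = 2*J
r = 1 (r = ((-5)² - 24)² = (25 - 24)² = 1² = 1)
1/(r + W(77, I(-10))) = 1/(1 + 2*(2*(-10))) = 1/(1 + 2*(-20)) = 1/(1 - 40) = 1/(-39) = -1/39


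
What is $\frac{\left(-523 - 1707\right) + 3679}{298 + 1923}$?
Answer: $\frac{1449}{2221} \approx 0.65241$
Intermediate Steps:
$\frac{\left(-523 - 1707\right) + 3679}{298 + 1923} = \frac{\left(-523 - 1707\right) + 3679}{2221} = \left(-2230 + 3679\right) \frac{1}{2221} = 1449 \cdot \frac{1}{2221} = \frac{1449}{2221}$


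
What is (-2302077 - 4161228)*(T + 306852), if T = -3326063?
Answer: 19514081552355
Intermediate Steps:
(-2302077 - 4161228)*(T + 306852) = (-2302077 - 4161228)*(-3326063 + 306852) = -6463305*(-3019211) = 19514081552355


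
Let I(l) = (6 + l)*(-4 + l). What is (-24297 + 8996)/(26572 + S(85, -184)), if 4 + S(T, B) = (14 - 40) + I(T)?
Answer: -1391/3083 ≈ -0.45118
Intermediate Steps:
I(l) = (-4 + l)*(6 + l)
S(T, B) = -54 + T² + 2*T (S(T, B) = -4 + ((14 - 40) + (-24 + T² + 2*T)) = -4 + (-26 + (-24 + T² + 2*T)) = -4 + (-50 + T² + 2*T) = -54 + T² + 2*T)
(-24297 + 8996)/(26572 + S(85, -184)) = (-24297 + 8996)/(26572 + (-54 + 85² + 2*85)) = -15301/(26572 + (-54 + 7225 + 170)) = -15301/(26572 + 7341) = -15301/33913 = -15301*1/33913 = -1391/3083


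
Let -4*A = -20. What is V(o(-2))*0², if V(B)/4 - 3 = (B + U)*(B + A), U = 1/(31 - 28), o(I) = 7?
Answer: 0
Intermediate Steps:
A = 5 (A = -¼*(-20) = 5)
U = ⅓ (U = 1/3 = ⅓ ≈ 0.33333)
V(B) = 12 + 4*(5 + B)*(⅓ + B) (V(B) = 12 + 4*((B + ⅓)*(B + 5)) = 12 + 4*((⅓ + B)*(5 + B)) = 12 + 4*((5 + B)*(⅓ + B)) = 12 + 4*(5 + B)*(⅓ + B))
V(o(-2))*0² = (56/3 + 4*7² + (64/3)*7)*0² = (56/3 + 4*49 + 448/3)*0 = (56/3 + 196 + 448/3)*0 = 364*0 = 0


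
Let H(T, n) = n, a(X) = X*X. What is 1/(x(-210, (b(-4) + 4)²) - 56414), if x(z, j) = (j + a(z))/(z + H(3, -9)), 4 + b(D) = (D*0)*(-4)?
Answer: -73/4132922 ≈ -1.7663e-5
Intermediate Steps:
a(X) = X²
b(D) = -4 (b(D) = -4 + (D*0)*(-4) = -4 + 0*(-4) = -4 + 0 = -4)
x(z, j) = (j + z²)/(-9 + z) (x(z, j) = (j + z²)/(z - 9) = (j + z²)/(-9 + z))
1/(x(-210, (b(-4) + 4)²) - 56414) = 1/(((-4 + 4)² + (-210)²)/(-9 - 210) - 56414) = 1/((0² + 44100)/(-219) - 56414) = 1/(-(0 + 44100)/219 - 56414) = 1/(-1/219*44100 - 56414) = 1/(-14700/73 - 56414) = 1/(-4132922/73) = -73/4132922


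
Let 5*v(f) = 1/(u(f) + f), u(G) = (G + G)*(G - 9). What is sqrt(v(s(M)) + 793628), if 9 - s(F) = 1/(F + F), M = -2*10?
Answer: 2*sqrt(31586593647)/399 ≈ 890.86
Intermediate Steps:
M = -20
u(G) = 2*G*(-9 + G) (u(G) = (2*G)*(-9 + G) = 2*G*(-9 + G))
s(F) = 9 - 1/(2*F) (s(F) = 9 - 1/(F + F) = 9 - 1/(2*F))
v(f) = 1/(5*(f + 2*f*(-9 + f))) (v(f) = 1/(5*(2*f*(-9 + f) + f)) = 1/(5*(f + 2*f*(-9 + f))))
sqrt(v(s(M)) + 793628) = sqrt(1/(5*(9 - 1/2/(-20))*(-17 + 2*(9 - 1/2/(-20)))) + 793628) = sqrt(1/(5*(9 - 1/2*(-1/20))*(-17 + 2*(9 - 1/2*(-1/20)))) + 793628) = sqrt(1/(5*(9 + 1/40)*(-17 + 2*(9 + 1/40))) + 793628) = sqrt(1/(5*(361/40)*(-17 + 2*(361/40))) + 793628) = sqrt((1/5)*(40/361)/(-17 + 361/20) + 793628) = sqrt((1/5)*(40/361)/(21/20) + 793628) = sqrt((1/5)*(40/361)*(20/21) + 793628) = sqrt(160/7581 + 793628) = sqrt(6016494028/7581) = 2*sqrt(31586593647)/399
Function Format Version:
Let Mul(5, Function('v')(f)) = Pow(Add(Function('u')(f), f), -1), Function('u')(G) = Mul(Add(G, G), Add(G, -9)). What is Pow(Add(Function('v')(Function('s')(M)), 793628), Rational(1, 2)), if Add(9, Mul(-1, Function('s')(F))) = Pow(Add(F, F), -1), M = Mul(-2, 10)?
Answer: Mul(Rational(2, 399), Pow(31586593647, Rational(1, 2))) ≈ 890.86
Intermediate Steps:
M = -20
Function('u')(G) = Mul(2, G, Add(-9, G)) (Function('u')(G) = Mul(Mul(2, G), Add(-9, G)) = Mul(2, G, Add(-9, G)))
Function('s')(F) = Add(9, Mul(Rational(-1, 2), Pow(F, -1))) (Function('s')(F) = Add(9, Mul(-1, Pow(Add(F, F), -1))) = Add(9, Mul(-1, Pow(Mul(2, F), -1))) = Add(9, Mul(-1, Mul(Rational(1, 2), Pow(F, -1)))) = Add(9, Mul(Rational(-1, 2), Pow(F, -1))))
Function('v')(f) = Mul(Rational(1, 5), Pow(Add(f, Mul(2, f, Add(-9, f))), -1)) (Function('v')(f) = Mul(Rational(1, 5), Pow(Add(Mul(2, f, Add(-9, f)), f), -1)) = Mul(Rational(1, 5), Pow(Add(f, Mul(2, f, Add(-9, f))), -1)))
Pow(Add(Function('v')(Function('s')(M)), 793628), Rational(1, 2)) = Pow(Add(Mul(Rational(1, 5), Pow(Add(9, Mul(Rational(-1, 2), Pow(-20, -1))), -1), Pow(Add(-17, Mul(2, Add(9, Mul(Rational(-1, 2), Pow(-20, -1))))), -1)), 793628), Rational(1, 2)) = Pow(Add(Mul(Rational(1, 5), Pow(Add(9, Mul(Rational(-1, 2), Rational(-1, 20))), -1), Pow(Add(-17, Mul(2, Add(9, Mul(Rational(-1, 2), Rational(-1, 20))))), -1)), 793628), Rational(1, 2)) = Pow(Add(Mul(Rational(1, 5), Pow(Add(9, Rational(1, 40)), -1), Pow(Add(-17, Mul(2, Add(9, Rational(1, 40)))), -1)), 793628), Rational(1, 2)) = Pow(Add(Mul(Rational(1, 5), Pow(Rational(361, 40), -1), Pow(Add(-17, Mul(2, Rational(361, 40))), -1)), 793628), Rational(1, 2)) = Pow(Add(Mul(Rational(1, 5), Rational(40, 361), Pow(Add(-17, Rational(361, 20)), -1)), 793628), Rational(1, 2)) = Pow(Add(Mul(Rational(1, 5), Rational(40, 361), Pow(Rational(21, 20), -1)), 793628), Rational(1, 2)) = Pow(Add(Mul(Rational(1, 5), Rational(40, 361), Rational(20, 21)), 793628), Rational(1, 2)) = Pow(Add(Rational(160, 7581), 793628), Rational(1, 2)) = Pow(Rational(6016494028, 7581), Rational(1, 2)) = Mul(Rational(2, 399), Pow(31586593647, Rational(1, 2)))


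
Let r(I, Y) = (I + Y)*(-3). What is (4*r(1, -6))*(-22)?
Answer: -1320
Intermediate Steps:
r(I, Y) = -3*I - 3*Y
(4*r(1, -6))*(-22) = (4*(-3*1 - 3*(-6)))*(-22) = (4*(-3 + 18))*(-22) = (4*15)*(-22) = 60*(-22) = -1320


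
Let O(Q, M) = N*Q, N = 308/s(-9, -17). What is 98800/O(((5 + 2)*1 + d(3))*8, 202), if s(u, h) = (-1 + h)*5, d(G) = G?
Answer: -55575/154 ≈ -360.88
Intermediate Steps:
s(u, h) = -5 + 5*h
N = -154/45 (N = 308/(-5 + 5*(-17)) = 308/(-5 - 85) = 308/(-90) = 308*(-1/90) = -154/45 ≈ -3.4222)
O(Q, M) = -154*Q/45
98800/O(((5 + 2)*1 + d(3))*8, 202) = 98800/((-154*((5 + 2)*1 + 3)*8/45)) = 98800/((-154*(7*1 + 3)*8/45)) = 98800/((-154*(7 + 3)*8/45)) = 98800/((-308*8/9)) = 98800/((-154/45*80)) = 98800/(-2464/9) = 98800*(-9/2464) = -55575/154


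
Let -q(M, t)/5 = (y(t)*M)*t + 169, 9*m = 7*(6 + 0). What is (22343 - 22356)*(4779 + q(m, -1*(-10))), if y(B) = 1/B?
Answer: -152516/3 ≈ -50839.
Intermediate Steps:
m = 14/3 (m = (7*(6 + 0))/9 = (7*6)/9 = (1/9)*42 = 14/3 ≈ 4.6667)
q(M, t) = -845 - 5*M (q(M, t) = -5*((M/t)*t + 169) = -5*(M + 169) = -5*(169 + M) = -845 - 5*M)
(22343 - 22356)*(4779 + q(m, -1*(-10))) = (22343 - 22356)*(4779 + (-845 - 5*14/3)) = -13*(4779 + (-845 - 70/3)) = -13*(4779 - 2605/3) = -13*11732/3 = -152516/3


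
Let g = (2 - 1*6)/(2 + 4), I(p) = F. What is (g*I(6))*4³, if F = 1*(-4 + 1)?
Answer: 128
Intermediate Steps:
F = -3 (F = 1*(-3) = -3)
I(p) = -3
g = -⅔ (g = (2 - 6)/6 = -4*⅙ = -⅔ ≈ -0.66667)
(g*I(6))*4³ = -⅔*(-3)*4³ = 2*64 = 128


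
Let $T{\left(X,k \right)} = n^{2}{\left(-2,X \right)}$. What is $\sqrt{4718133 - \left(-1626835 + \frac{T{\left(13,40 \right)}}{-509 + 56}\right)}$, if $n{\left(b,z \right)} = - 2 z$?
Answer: $\frac{2 \sqrt{325511211135}}{453} \approx 2518.9$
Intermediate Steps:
$T{\left(X,k \right)} = 4 X^{2}$ ($T{\left(X,k \right)} = \left(- 2 X\right)^{2} = 4 X^{2}$)
$\sqrt{4718133 - \left(-1626835 + \frac{T{\left(13,40 \right)}}{-509 + 56}\right)} = \sqrt{4718133 + \left(1626835 - \frac{4 \cdot 13^{2}}{-509 + 56}\right)} = \sqrt{4718133 + \left(1626835 - \frac{4 \cdot 169}{-453}\right)} = \sqrt{4718133 + \left(1626835 - 676 \left(- \frac{1}{453}\right)\right)} = \sqrt{4718133 + \left(1626835 - - \frac{676}{453}\right)} = \sqrt{4718133 + \left(1626835 + \frac{676}{453}\right)} = \sqrt{4718133 + \frac{736956931}{453}} = \sqrt{\frac{2874271180}{453}} = \frac{2 \sqrt{325511211135}}{453}$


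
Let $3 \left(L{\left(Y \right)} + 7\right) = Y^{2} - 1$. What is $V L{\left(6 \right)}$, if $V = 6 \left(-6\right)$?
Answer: $-168$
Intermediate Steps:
$V = -36$
$L{\left(Y \right)} = - \frac{22}{3} + \frac{Y^{2}}{3}$ ($L{\left(Y \right)} = -7 + \frac{Y^{2} - 1}{3} = -7 + \frac{-1 + Y^{2}}{3} = -7 + \left(- \frac{1}{3} + \frac{Y^{2}}{3}\right) = - \frac{22}{3} + \frac{Y^{2}}{3}$)
$V L{\left(6 \right)} = - 36 \left(- \frac{22}{3} + \frac{6^{2}}{3}\right) = - 36 \left(- \frac{22}{3} + \frac{1}{3} \cdot 36\right) = - 36 \left(- \frac{22}{3} + 12\right) = \left(-36\right) \frac{14}{3} = -168$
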